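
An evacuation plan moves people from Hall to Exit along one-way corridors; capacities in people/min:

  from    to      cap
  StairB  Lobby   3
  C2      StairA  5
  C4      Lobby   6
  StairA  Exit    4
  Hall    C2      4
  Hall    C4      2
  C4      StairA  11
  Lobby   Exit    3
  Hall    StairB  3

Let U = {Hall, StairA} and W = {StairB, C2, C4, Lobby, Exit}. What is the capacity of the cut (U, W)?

Edges leaving {Hall, StairA}: Hall→StairB (3), Hall→C2 (4), Hall→C4 (2), StairA→Exit (4).
Cut capacity = 3 + 4 + 2 + 4 = 13.

13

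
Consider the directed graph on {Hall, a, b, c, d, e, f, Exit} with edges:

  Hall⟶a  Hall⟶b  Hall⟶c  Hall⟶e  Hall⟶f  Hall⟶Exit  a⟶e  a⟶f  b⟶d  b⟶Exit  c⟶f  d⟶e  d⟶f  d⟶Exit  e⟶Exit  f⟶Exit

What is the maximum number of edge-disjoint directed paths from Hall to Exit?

4

Assign every edge capacity 1; by Menger, the answer equals the max flow.
Path Hall→Exit (+1); total 1.
Path Hall→b→Exit (+1); total 2.
Path Hall→e→Exit (+1); total 3.
Path Hall→f→Exit (+1); total 4.
No residual Hall→Exit path; max flow = 4.
Certifying cut of size 4: {Hall→Exit, Hall→b, e→Exit, f→Exit}.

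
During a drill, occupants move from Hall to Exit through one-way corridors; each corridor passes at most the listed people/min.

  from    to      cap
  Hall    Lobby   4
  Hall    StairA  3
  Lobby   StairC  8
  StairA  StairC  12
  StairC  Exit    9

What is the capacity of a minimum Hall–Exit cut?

Augment Hall→Lobby→StairC→Exit: bottleneck 4, flow now 4.
Augment Hall→StairA→StairC→Exit: bottleneck 3, flow now 7.
No augmenting path remains; maximum flow = 7.
By max-flow min-cut, the minimum cut capacity equals the max flow.
In the residual graph, reachable from Hall: {Hall}.
Min-cut edges: Hall→Lobby (4), Hall→StairA (3); capacity 4 + 3 = 7.

7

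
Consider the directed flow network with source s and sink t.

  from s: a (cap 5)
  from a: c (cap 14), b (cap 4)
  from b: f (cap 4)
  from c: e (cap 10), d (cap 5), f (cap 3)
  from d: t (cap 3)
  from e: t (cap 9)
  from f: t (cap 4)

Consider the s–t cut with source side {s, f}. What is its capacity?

9

Edges leaving {s, f}: s→a (5), f→t (4).
Cut capacity = 5 + 4 = 9.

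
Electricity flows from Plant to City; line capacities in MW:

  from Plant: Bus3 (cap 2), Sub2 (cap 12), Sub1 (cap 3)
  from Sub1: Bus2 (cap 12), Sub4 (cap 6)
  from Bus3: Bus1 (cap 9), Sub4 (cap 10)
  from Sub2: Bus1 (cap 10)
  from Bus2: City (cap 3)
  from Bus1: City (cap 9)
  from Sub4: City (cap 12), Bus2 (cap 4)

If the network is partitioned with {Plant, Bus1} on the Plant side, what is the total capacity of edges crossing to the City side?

Edges leaving {Plant, Bus1}: Plant→Sub1 (3), Plant→Bus3 (2), Plant→Sub2 (12), Bus1→City (9).
Cut capacity = 3 + 2 + 12 + 9 = 26.

26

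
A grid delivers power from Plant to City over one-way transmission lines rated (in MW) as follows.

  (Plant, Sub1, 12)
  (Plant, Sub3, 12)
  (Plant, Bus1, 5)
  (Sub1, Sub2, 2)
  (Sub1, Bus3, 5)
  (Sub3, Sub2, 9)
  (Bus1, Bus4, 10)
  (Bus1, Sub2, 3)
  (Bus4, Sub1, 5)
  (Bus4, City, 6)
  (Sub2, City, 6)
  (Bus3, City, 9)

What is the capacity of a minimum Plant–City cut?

16

Augment Plant→Sub1→Sub2→City: bottleneck 2, flow now 2.
Augment Plant→Sub1→Bus3→City: bottleneck 5, flow now 7.
Augment Plant→Sub3→Sub2→City: bottleneck 4, flow now 11.
Augment Plant→Bus1→Bus4→City: bottleneck 5, flow now 16.
No augmenting path remains; maximum flow = 16.
By max-flow min-cut, the minimum cut capacity equals the max flow.
In the residual graph, reachable from Plant: {Plant, Sub1, Sub3, Sub2}.
Min-cut edges: Plant→Bus1 (5), Sub1→Bus3 (5), Sub2→City (6); capacity 5 + 5 + 6 = 16.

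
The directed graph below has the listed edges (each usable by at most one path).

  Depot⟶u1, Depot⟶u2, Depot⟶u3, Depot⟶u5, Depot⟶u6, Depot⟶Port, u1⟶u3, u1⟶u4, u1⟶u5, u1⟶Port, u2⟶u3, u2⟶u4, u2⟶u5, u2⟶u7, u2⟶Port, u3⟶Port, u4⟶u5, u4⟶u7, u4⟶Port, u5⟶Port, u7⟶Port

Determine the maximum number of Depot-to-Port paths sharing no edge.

5

Assign every edge capacity 1; by Menger, the answer equals the max flow.
Path Depot→Port (+1); total 1.
Path Depot→u1→Port (+1); total 2.
Path Depot→u2→Port (+1); total 3.
Path Depot→u3→Port (+1); total 4.
Path Depot→u5→Port (+1); total 5.
No residual Depot→Port path; max flow = 5.
Certifying cut of size 5: {Depot→Port, Depot→u1, Depot→u2, Depot→u3, Depot→u5}.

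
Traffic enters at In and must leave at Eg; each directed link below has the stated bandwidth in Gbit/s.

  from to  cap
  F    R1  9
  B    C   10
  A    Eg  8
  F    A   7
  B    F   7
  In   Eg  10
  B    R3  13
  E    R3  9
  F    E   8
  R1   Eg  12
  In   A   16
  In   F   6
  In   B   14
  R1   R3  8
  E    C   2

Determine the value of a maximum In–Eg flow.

27

Augment In→Eg: bottleneck 10, flow now 10.
Augment In→A→Eg: bottleneck 8, flow now 18.
Augment In→F→R1→Eg: bottleneck 6, flow now 24.
Augment In→B→F→R1→Eg: bottleneck 3, flow now 27.
No augmenting path remains; maximum flow = 27.
In the residual graph, reachable from In: {In, B, F, C, A, E, R3}.
Min-cut edges: In→Eg (10), F→R1 (9), A→Eg (8); capacity 10 + 9 + 8 = 27.
This cut is saturated, so no flow can exceed 27.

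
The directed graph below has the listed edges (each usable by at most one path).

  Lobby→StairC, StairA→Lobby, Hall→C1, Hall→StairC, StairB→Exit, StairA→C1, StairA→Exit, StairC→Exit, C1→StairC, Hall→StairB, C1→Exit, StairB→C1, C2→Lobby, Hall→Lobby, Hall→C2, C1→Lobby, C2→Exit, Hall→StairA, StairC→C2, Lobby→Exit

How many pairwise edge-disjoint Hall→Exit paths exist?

6

Assign every edge capacity 1; by Menger, the answer equals the max flow.
Path Hall→StairA→Exit (+1); total 1.
Path Hall→StairB→Exit (+1); total 2.
Path Hall→C1→Exit (+1); total 3.
Path Hall→Lobby→Exit (+1); total 4.
Path Hall→StairC→Exit (+1); total 5.
Path Hall→C2→Exit (+1); total 6.
No residual Hall→Exit path; max flow = 6.
Certifying cut of size 6: {Hall→C1, Hall→C2, Hall→Lobby, Hall→StairA, Hall→StairB, Hall→StairC}.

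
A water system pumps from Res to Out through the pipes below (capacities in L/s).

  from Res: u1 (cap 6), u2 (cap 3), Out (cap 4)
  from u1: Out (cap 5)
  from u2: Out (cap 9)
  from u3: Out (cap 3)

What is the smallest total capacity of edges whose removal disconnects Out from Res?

Augment Res→Out: bottleneck 4, flow now 4.
Augment Res→u1→Out: bottleneck 5, flow now 9.
Augment Res→u2→Out: bottleneck 3, flow now 12.
No augmenting path remains; maximum flow = 12.
By max-flow min-cut, the minimum cut capacity equals the max flow.
In the residual graph, reachable from Res: {Res, u1}.
Min-cut edges: Res→u2 (3), Res→Out (4), u1→Out (5); capacity 3 + 4 + 5 = 12.

12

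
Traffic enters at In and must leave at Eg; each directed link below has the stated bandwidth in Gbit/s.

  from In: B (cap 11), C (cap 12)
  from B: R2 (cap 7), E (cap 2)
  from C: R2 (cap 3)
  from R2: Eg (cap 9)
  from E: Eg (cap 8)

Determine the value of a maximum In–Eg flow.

Augment In→B→R2→Eg: bottleneck 7, flow now 7.
Augment In→B→E→Eg: bottleneck 2, flow now 9.
Augment In→C→R2→Eg: bottleneck 2, flow now 11.
No augmenting path remains; maximum flow = 11.
In the residual graph, reachable from In: {In, B, C, R2}.
Min-cut edges: B→E (2), R2→Eg (9); capacity 2 + 9 = 11.
This cut is saturated, so no flow can exceed 11.

11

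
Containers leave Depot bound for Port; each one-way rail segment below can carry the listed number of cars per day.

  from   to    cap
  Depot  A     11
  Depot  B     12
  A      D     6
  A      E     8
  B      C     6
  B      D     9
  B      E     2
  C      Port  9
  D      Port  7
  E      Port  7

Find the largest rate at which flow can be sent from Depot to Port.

20

Augment Depot→A→D→Port: bottleneck 6, flow now 6.
Augment Depot→A→E→Port: bottleneck 5, flow now 11.
Augment Depot→B→C→Port: bottleneck 6, flow now 17.
Augment Depot→B→D→Port: bottleneck 1, flow now 18.
Augment Depot→B→E→Port: bottleneck 2, flow now 20.
No augmenting path remains; maximum flow = 20.
In the residual graph, reachable from Depot: {Depot, A, B, D, E}.
Min-cut edges: B→C (6), D→Port (7), E→Port (7); capacity 6 + 7 + 7 = 20.
This cut is saturated, so no flow can exceed 20.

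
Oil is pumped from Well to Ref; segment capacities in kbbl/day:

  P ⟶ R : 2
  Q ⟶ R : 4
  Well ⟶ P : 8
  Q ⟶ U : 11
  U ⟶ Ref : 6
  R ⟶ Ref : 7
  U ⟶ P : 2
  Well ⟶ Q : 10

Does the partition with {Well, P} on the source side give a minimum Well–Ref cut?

Given cut capacity: 10 + 2 = 12.
Augment Well→P→R→Ref: bottleneck 2, flow now 2.
Augment Well→Q→R→Ref: bottleneck 4, flow now 6.
Augment Well→Q→U→Ref: bottleneck 6, flow now 12.
No augmenting path remains; maximum flow = 12.
Cut capacity 12 equals the max flow, so it is a minimum cut.

Yes — it is a minimum cut (capacity 12).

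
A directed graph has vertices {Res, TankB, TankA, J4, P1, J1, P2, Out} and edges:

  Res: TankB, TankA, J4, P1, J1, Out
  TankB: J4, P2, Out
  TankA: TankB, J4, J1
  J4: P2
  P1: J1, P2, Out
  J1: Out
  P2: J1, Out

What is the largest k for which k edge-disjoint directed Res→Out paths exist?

Assign every edge capacity 1; by Menger, the answer equals the max flow.
Path Res→Out (+1); total 1.
Path Res→TankB→Out (+1); total 2.
Path Res→P1→Out (+1); total 3.
Path Res→J1→Out (+1); total 4.
Path Res→J4→P2→Out (+1); total 5.
No residual Res→Out path; max flow = 5.
Certifying cut of size 5: {J1→Out, P2→Out, Res→Out, Res→P1, TankB→Out}.

5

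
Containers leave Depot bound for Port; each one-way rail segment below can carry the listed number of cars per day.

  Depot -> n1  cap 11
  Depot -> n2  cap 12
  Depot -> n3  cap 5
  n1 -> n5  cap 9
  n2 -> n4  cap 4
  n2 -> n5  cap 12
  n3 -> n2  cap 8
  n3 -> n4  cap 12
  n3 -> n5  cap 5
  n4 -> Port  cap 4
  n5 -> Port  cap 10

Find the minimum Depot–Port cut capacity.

14

Augment Depot→n1→n5→Port: bottleneck 9, flow now 9.
Augment Depot→n2→n4→Port: bottleneck 4, flow now 13.
Augment Depot→n2→n5→Port: bottleneck 1, flow now 14.
No augmenting path remains; maximum flow = 14.
By max-flow min-cut, the minimum cut capacity equals the max flow.
In the residual graph, reachable from Depot: {Depot, n1, n2, n3, n4, n5}.
Min-cut edges: n4→Port (4), n5→Port (10); capacity 4 + 10 = 14.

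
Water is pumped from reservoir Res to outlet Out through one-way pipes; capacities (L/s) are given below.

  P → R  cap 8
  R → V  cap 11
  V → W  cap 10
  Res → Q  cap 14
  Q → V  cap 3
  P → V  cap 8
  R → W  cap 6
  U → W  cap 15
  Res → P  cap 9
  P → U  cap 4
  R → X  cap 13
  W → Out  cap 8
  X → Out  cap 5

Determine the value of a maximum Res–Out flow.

Augment Res→P→R→W→Out: bottleneck 6, flow now 6.
Augment Res→P→R→X→Out: bottleneck 2, flow now 8.
Augment Res→P→U→W→Out: bottleneck 1, flow now 9.
Augment Res→Q→V→W→Out: bottleneck 1, flow now 10.
Augment Res→Q→V→W→R→X→Out: bottleneck 2, flow now 12. (uses reverse residual edge)
No augmenting path remains; maximum flow = 12.
In the residual graph, reachable from Res: {Res, Q}.
Min-cut edges: Res→P (9), Q→V (3); capacity 9 + 3 = 12.
This cut is saturated, so no flow can exceed 12.

12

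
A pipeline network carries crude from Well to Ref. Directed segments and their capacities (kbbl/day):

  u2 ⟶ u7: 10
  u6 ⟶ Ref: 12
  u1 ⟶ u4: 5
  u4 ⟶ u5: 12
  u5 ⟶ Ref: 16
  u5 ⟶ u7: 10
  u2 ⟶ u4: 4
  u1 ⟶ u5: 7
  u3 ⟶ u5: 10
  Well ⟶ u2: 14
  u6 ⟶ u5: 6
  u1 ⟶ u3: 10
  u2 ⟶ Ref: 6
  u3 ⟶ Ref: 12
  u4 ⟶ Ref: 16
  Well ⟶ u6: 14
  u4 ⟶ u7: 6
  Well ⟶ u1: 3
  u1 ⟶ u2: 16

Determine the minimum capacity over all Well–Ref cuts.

Augment Well→u2→Ref: bottleneck 6, flow now 6.
Augment Well→u6→Ref: bottleneck 12, flow now 18.
Augment Well→u1→u3→Ref: bottleneck 3, flow now 21.
Augment Well→u2→u4→Ref: bottleneck 4, flow now 25.
Augment Well→u6→u5→Ref: bottleneck 2, flow now 27.
No augmenting path remains; maximum flow = 27.
By max-flow min-cut, the minimum cut capacity equals the max flow.
In the residual graph, reachable from Well: {Well, u2, u7}.
Min-cut edges: Well→u1 (3), Well→u6 (14), u2→u4 (4), u2→Ref (6); capacity 3 + 14 + 4 + 6 = 27.

27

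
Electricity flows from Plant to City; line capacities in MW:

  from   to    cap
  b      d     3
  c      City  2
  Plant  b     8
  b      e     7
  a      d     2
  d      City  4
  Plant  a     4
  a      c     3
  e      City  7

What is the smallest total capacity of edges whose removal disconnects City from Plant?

Augment Plant→a→c→City: bottleneck 2, flow now 2.
Augment Plant→a→d→City: bottleneck 2, flow now 4.
Augment Plant→b→d→City: bottleneck 2, flow now 6.
Augment Plant→b→e→City: bottleneck 6, flow now 12.
No augmenting path remains; maximum flow = 12.
By max-flow min-cut, the minimum cut capacity equals the max flow.
In the residual graph, reachable from Plant: {Plant}.
Min-cut edges: Plant→a (4), Plant→b (8); capacity 4 + 8 = 12.

12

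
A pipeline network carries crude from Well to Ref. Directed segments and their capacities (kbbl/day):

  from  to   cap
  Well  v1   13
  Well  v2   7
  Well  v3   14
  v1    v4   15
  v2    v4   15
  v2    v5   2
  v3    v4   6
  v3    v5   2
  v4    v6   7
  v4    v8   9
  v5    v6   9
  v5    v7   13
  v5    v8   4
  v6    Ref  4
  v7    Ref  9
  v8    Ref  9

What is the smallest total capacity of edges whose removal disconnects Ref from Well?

Augment Well→v1→v4→v6→Ref: bottleneck 4, flow now 4.
Augment Well→v1→v4→v8→Ref: bottleneck 9, flow now 13.
Augment Well→v2→v5→v7→Ref: bottleneck 2, flow now 15.
Augment Well→v3→v5→v7→Ref: bottleneck 2, flow now 17.
No augmenting path remains; maximum flow = 17.
By max-flow min-cut, the minimum cut capacity equals the max flow.
In the residual graph, reachable from Well: {Well, v1, v2, v3, v4, v6}.
Min-cut edges: v2→v5 (2), v3→v5 (2), v4→v8 (9), v6→Ref (4); capacity 2 + 2 + 9 + 4 = 17.

17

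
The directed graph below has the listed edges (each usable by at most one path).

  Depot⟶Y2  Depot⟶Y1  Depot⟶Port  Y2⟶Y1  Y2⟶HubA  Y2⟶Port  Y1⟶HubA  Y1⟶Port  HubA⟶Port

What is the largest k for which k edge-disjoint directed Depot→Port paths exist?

Assign every edge capacity 1; by Menger, the answer equals the max flow.
Path Depot→Port (+1); total 1.
Path Depot→Y2→Port (+1); total 2.
Path Depot→Y1→Port (+1); total 3.
No residual Depot→Port path; max flow = 3.
Certifying cut of size 3: {Depot→Port, Depot→Y1, Depot→Y2}.

3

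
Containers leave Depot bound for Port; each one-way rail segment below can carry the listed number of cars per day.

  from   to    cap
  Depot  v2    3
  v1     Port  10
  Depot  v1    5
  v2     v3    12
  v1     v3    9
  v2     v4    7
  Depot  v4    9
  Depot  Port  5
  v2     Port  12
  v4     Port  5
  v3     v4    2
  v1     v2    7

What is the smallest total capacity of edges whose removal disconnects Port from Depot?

18

Augment Depot→Port: bottleneck 5, flow now 5.
Augment Depot→v1→Port: bottleneck 5, flow now 10.
Augment Depot→v2→Port: bottleneck 3, flow now 13.
Augment Depot→v4→Port: bottleneck 5, flow now 18.
No augmenting path remains; maximum flow = 18.
By max-flow min-cut, the minimum cut capacity equals the max flow.
In the residual graph, reachable from Depot: {Depot, v4}.
Min-cut edges: Depot→v1 (5), Depot→v2 (3), Depot→Port (5), v4→Port (5); capacity 5 + 3 + 5 + 5 = 18.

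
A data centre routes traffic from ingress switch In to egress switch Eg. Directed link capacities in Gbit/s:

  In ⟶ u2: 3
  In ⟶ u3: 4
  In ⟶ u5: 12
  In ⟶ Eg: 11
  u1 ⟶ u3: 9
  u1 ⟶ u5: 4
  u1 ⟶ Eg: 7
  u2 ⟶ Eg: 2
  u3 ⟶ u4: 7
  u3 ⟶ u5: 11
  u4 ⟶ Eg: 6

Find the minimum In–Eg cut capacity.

17

Augment In→Eg: bottleneck 11, flow now 11.
Augment In→u2→Eg: bottleneck 2, flow now 13.
Augment In→u3→u4→Eg: bottleneck 4, flow now 17.
No augmenting path remains; maximum flow = 17.
By max-flow min-cut, the minimum cut capacity equals the max flow.
In the residual graph, reachable from In: {In, u2, u5}.
Min-cut edges: In→u3 (4), In→Eg (11), u2→Eg (2); capacity 4 + 11 + 2 = 17.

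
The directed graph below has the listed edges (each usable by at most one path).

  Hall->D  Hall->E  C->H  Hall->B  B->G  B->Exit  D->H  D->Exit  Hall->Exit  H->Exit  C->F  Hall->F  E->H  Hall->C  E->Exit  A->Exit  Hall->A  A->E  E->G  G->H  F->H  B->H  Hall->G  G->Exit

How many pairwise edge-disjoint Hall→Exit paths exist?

Assign every edge capacity 1; by Menger, the answer equals the max flow.
Path Hall→Exit (+1); total 1.
Path Hall→A→Exit (+1); total 2.
Path Hall→B→Exit (+1); total 3.
Path Hall→D→Exit (+1); total 4.
Path Hall→E→Exit (+1); total 5.
Path Hall→G→Exit (+1); total 6.
Path Hall→C→H→Exit (+1); total 7.
No residual Hall→Exit path; max flow = 7.
Certifying cut of size 7: {H→Exit, Hall→A, Hall→B, Hall→D, Hall→E, Hall→Exit, Hall→G}.

7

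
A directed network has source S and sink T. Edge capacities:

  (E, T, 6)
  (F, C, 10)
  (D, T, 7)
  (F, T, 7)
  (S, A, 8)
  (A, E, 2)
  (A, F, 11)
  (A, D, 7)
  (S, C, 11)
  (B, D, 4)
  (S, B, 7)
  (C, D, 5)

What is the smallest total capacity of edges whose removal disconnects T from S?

15

Augment S→A→D→T: bottleneck 7, flow now 7.
Augment S→A→E→T: bottleneck 1, flow now 8.
Augment S→B→D→A→E→T: bottleneck 1, flow now 9. (uses reverse residual edge)
Augment S→B→D→A→F→T: bottleneck 3, flow now 12. (uses reverse residual edge)
Augment S→C→D→A→F→T: bottleneck 3, flow now 15. (uses reverse residual edge)
No augmenting path remains; maximum flow = 15.
By max-flow min-cut, the minimum cut capacity equals the max flow.
In the residual graph, reachable from S: {S, B, C, D}.
Min-cut edges: S→A (8), D→T (7); capacity 8 + 7 = 15.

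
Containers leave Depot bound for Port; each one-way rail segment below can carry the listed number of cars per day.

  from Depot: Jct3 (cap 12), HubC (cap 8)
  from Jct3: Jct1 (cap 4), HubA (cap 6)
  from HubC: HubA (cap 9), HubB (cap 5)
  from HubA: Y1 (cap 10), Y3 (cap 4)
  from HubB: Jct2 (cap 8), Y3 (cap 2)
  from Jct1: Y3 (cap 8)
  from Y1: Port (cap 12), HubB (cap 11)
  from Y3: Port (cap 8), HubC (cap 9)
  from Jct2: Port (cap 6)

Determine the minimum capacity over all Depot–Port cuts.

Augment Depot→Jct3→HubA→Y1→Port: bottleneck 6, flow now 6.
Augment Depot→Jct3→Jct1→Y3→Port: bottleneck 4, flow now 10.
Augment Depot→HubC→HubA→Y1→Port: bottleneck 4, flow now 14.
Augment Depot→HubC→HubA→Y3→Port: bottleneck 4, flow now 18.
No augmenting path remains; maximum flow = 18.
By max-flow min-cut, the minimum cut capacity equals the max flow.
In the residual graph, reachable from Depot: {Depot, Jct3}.
Min-cut edges: Depot→HubC (8), Jct3→HubA (6), Jct3→Jct1 (4); capacity 8 + 6 + 4 = 18.

18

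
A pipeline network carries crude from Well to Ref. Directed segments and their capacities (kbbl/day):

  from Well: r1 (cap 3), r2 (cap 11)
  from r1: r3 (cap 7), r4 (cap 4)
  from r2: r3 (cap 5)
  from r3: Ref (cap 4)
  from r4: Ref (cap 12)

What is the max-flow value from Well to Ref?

7

Augment Well→r1→r3→Ref: bottleneck 3, flow now 3.
Augment Well→r2→r3→Ref: bottleneck 1, flow now 4.
Augment Well→r2→r3→r1→r4→Ref: bottleneck 3, flow now 7. (uses reverse residual edge)
No augmenting path remains; maximum flow = 7.
In the residual graph, reachable from Well: {Well, r2, r3}.
Min-cut edges: Well→r1 (3), r3→Ref (4); capacity 3 + 4 = 7.
This cut is saturated, so no flow can exceed 7.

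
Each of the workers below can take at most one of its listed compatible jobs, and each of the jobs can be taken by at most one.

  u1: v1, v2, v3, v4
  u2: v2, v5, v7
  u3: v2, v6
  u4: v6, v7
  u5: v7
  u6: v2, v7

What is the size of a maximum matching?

Unit-capacity flow: source→left, listed edges, right→sink; max matching = max flow.
Augmenting path u1→v1 (+1); matched 1.
Augmenting path u2→v2 (+1); matched 2.
Augmenting path u3→v6 (+1); matched 3.
Augmenting path u4→v7 (+1); matched 4.
Augmenting path u6→v2→u2→v5 (+1); matched 5.
No augmenting path remains; maximum matching = 5.
König certificate: {u1, u2, v2, v6, v7} is a vertex cover of size 5 (every listed pair touches it), so no matching can be larger.

5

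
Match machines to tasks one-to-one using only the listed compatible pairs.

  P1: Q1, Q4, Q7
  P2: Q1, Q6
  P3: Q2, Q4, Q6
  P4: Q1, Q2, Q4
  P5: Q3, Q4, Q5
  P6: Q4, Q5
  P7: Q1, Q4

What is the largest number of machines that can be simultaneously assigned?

7

Unit-capacity flow: source→left, listed edges, right→sink; max matching = max flow.
Augmenting path P1→Q1 (+1); matched 1.
Augmenting path P2→Q6 (+1); matched 2.
Augmenting path P3→Q2 (+1); matched 3.
Augmenting path P4→Q4 (+1); matched 4.
Augmenting path P5→Q3 (+1); matched 5.
Augmenting path P6→Q5 (+1); matched 6.
Augmenting path P7→Q1→P1→Q7 (+1); matched 7.
No augmenting path remains; maximum matching = 7.
König certificate: {P1, P2, P3, P4, P5, P6, P7} is a vertex cover of size 7 (every listed pair touches it), so no matching can be larger.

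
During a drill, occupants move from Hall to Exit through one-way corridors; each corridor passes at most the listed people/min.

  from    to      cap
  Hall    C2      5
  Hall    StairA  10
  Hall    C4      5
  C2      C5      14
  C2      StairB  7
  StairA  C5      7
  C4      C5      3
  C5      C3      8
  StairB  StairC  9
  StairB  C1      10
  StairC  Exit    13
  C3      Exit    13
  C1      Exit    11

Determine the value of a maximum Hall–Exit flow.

13

Augment Hall→C2→C5→C3→Exit: bottleneck 5, flow now 5.
Augment Hall→StairA→C5→C3→Exit: bottleneck 3, flow now 8.
Augment Hall→StairA→C5→C2→StairB→StairC→Exit: bottleneck 4, flow now 12. (uses reverse residual edge)
Augment Hall→C4→C5→C2→StairB→StairC→Exit: bottleneck 1, flow now 13. (uses reverse residual edge)
No augmenting path remains; maximum flow = 13.
In the residual graph, reachable from Hall: {Hall, StairA, C4, C5}.
Min-cut edges: Hall→C2 (5), C5→C3 (8); capacity 5 + 8 = 13.
This cut is saturated, so no flow can exceed 13.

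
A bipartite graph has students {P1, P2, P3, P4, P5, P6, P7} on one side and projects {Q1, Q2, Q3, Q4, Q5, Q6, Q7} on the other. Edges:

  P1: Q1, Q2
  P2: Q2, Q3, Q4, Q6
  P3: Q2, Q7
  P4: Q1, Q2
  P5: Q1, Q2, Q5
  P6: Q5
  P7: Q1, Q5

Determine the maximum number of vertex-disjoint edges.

Unit-capacity flow: source→left, listed edges, right→sink; max matching = max flow.
Augmenting path P1→Q1 (+1); matched 1.
Augmenting path P2→Q2 (+1); matched 2.
Augmenting path P3→Q7 (+1); matched 3.
Augmenting path P5→Q5 (+1); matched 4.
Augmenting path P4→Q2→P2→Q3 (+1); matched 5.
No augmenting path remains; maximum matching = 5.
König certificate: {P2, P3, Q1, Q2, Q5} is a vertex cover of size 5 (every listed pair touches it), so no matching can be larger.

5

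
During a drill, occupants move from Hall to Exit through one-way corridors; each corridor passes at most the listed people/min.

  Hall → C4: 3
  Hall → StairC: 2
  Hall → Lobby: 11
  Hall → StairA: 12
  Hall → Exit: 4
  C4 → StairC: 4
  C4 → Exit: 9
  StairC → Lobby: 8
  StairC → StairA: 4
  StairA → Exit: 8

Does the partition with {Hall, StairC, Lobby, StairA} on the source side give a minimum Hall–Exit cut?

Yes — it is a minimum cut (capacity 15).

Given cut capacity: 3 + 4 + 8 = 15.
Augment Hall→Exit: bottleneck 4, flow now 4.
Augment Hall→C4→Exit: bottleneck 3, flow now 7.
Augment Hall→StairA→Exit: bottleneck 8, flow now 15.
No augmenting path remains; maximum flow = 15.
Cut capacity 15 equals the max flow, so it is a minimum cut.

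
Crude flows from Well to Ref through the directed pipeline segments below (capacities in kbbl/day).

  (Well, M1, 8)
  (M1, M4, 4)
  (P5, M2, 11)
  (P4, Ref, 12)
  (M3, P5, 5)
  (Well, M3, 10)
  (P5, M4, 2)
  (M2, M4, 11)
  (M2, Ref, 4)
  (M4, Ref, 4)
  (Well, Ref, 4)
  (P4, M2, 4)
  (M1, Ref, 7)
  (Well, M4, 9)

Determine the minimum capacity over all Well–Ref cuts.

19

Augment Well→Ref: bottleneck 4, flow now 4.
Augment Well→M1→Ref: bottleneck 7, flow now 11.
Augment Well→M4→Ref: bottleneck 4, flow now 15.
Augment Well→M3→P5→M2→Ref: bottleneck 4, flow now 19.
No augmenting path remains; maximum flow = 19.
By max-flow min-cut, the minimum cut capacity equals the max flow.
In the residual graph, reachable from Well: {Well, M3, P5, M2, M1, M4}.
Min-cut edges: Well→Ref (4), M2→Ref (4), M1→Ref (7), M4→Ref (4); capacity 4 + 4 + 7 + 4 = 19.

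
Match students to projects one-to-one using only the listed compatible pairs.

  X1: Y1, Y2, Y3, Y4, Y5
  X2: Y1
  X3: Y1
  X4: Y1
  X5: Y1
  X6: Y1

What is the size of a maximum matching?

2

Unit-capacity flow: source→left, listed edges, right→sink; max matching = max flow.
Augmenting path X1→Y1 (+1); matched 1.
Augmenting path X2→Y1→X1→Y2 (+1); matched 2.
No augmenting path remains; maximum matching = 2.
König certificate: {X1, Y1} is a vertex cover of size 2 (every listed pair touches it), so no matching can be larger.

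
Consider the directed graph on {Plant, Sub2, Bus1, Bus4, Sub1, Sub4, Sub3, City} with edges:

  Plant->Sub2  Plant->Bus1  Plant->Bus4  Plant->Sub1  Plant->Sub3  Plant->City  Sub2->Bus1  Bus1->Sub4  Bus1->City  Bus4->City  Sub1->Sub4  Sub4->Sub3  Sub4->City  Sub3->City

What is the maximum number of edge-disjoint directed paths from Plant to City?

Assign every edge capacity 1; by Menger, the answer equals the max flow.
Path Plant→City (+1); total 1.
Path Plant→Bus1→City (+1); total 2.
Path Plant→Bus4→City (+1); total 3.
Path Plant→Sub3→City (+1); total 4.
Path Plant→Sub1→Sub4→City (+1); total 5.
No residual Plant→City path; max flow = 5.
Certifying cut of size 5: {Bus1→City, Plant→Bus4, Plant→City, Sub3→City, Sub4→City}.

5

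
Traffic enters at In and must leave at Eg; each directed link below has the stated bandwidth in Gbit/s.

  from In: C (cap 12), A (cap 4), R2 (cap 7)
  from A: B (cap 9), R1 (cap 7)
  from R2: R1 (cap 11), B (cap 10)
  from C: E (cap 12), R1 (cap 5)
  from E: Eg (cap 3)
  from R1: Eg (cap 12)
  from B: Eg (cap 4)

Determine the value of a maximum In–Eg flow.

19

Augment In→A→R1→Eg: bottleneck 4, flow now 4.
Augment In→R2→R1→Eg: bottleneck 7, flow now 11.
Augment In→C→E→Eg: bottleneck 3, flow now 14.
Augment In→C→R1→Eg: bottleneck 1, flow now 15.
Augment In→C→R1→A→B→Eg: bottleneck 4, flow now 19. (uses reverse residual edge)
No augmenting path remains; maximum flow = 19.
In the residual graph, reachable from In: {In, C, E}.
Min-cut edges: In→A (4), In→R2 (7), C→R1 (5), E→Eg (3); capacity 4 + 7 + 5 + 3 = 19.
This cut is saturated, so no flow can exceed 19.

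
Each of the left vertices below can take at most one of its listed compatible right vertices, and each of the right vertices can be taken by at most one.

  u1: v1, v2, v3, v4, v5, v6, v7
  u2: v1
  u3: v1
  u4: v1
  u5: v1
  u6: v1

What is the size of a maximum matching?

Unit-capacity flow: source→left, listed edges, right→sink; max matching = max flow.
Augmenting path u1→v1 (+1); matched 1.
Augmenting path u2→v1→u1→v2 (+1); matched 2.
No augmenting path remains; maximum matching = 2.
König certificate: {u1, v1} is a vertex cover of size 2 (every listed pair touches it), so no matching can be larger.

2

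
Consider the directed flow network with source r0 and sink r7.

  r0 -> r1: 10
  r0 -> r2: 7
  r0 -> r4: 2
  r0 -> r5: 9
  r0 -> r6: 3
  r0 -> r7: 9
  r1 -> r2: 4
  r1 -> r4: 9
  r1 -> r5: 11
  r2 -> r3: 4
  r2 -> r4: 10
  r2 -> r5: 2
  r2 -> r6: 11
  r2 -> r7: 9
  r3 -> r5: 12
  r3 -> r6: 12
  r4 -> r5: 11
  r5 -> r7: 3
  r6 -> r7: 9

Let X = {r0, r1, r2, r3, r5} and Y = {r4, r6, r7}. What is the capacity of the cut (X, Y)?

Edges leaving {r0, r1, r2, r3, r5}: r0→r4 (2), r0→r6 (3), r0→r7 (9), r1→r4 (9), r2→r4 (10), r2→r6 (11), r2→r7 (9), r3→r6 (12), r5→r7 (3).
Cut capacity = 2 + 3 + 9 + 9 + 10 + 11 + 9 + 12 + 3 = 68.

68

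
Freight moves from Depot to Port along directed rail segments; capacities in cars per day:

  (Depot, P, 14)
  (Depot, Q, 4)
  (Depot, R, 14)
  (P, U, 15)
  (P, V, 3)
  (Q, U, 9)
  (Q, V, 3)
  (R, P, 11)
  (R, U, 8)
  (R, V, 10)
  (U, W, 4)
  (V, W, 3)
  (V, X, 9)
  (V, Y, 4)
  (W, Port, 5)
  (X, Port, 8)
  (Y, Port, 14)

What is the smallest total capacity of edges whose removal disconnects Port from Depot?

17

Augment Depot→P→U→W→Port: bottleneck 4, flow now 4.
Augment Depot→P→V→W→Port: bottleneck 1, flow now 5.
Augment Depot→P→V→X→Port: bottleneck 2, flow now 7.
Augment Depot→Q→V→X→Port: bottleneck 3, flow now 10.
Augment Depot→R→V→X→Port: bottleneck 3, flow now 13.
Augment Depot→R→V→Y→Port: bottleneck 4, flow now 17.
No augmenting path remains; maximum flow = 17.
By max-flow min-cut, the minimum cut capacity equals the max flow.
In the residual graph, reachable from Depot: {Depot, P, Q, R, U, V, W, X}.
Min-cut edges: V→Y (4), W→Port (5), X→Port (8); capacity 4 + 5 + 8 = 17.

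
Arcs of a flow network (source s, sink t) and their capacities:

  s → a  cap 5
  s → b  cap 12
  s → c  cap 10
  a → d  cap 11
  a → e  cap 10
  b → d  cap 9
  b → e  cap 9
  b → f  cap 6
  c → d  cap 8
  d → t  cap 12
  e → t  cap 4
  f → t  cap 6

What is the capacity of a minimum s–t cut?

Augment s→a→d→t: bottleneck 5, flow now 5.
Augment s→b→d→t: bottleneck 7, flow now 12.
Augment s→b→e→t: bottleneck 4, flow now 16.
Augment s→b→f→t: bottleneck 1, flow now 17.
Augment s→c→d→b→f→t: bottleneck 5, flow now 22. (uses reverse residual edge)
No augmenting path remains; maximum flow = 22.
By max-flow min-cut, the minimum cut capacity equals the max flow.
In the residual graph, reachable from s: {s, a, b, c, d, e}.
Min-cut edges: b→f (6), d→t (12), e→t (4); capacity 6 + 12 + 4 = 22.

22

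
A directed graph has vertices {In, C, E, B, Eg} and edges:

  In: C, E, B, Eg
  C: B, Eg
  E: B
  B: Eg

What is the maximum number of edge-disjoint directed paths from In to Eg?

3

Assign every edge capacity 1; by Menger, the answer equals the max flow.
Path In→Eg (+1); total 1.
Path In→C→Eg (+1); total 2.
Path In→B→Eg (+1); total 3.
No residual In→Eg path; max flow = 3.
Certifying cut of size 3: {B→Eg, In→C, In→Eg}.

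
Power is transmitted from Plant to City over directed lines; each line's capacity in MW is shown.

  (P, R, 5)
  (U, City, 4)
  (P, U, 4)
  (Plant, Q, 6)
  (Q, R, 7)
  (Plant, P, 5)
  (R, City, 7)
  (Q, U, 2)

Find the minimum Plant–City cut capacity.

11

Augment Plant→P→R→City: bottleneck 5, flow now 5.
Augment Plant→Q→R→City: bottleneck 2, flow now 7.
Augment Plant→Q→U→City: bottleneck 2, flow now 9.
Augment Plant→Q→R→P→U→City: bottleneck 2, flow now 11. (uses reverse residual edge)
No augmenting path remains; maximum flow = 11.
By max-flow min-cut, the minimum cut capacity equals the max flow.
In the residual graph, reachable from Plant: {Plant}.
Min-cut edges: Plant→P (5), Plant→Q (6); capacity 5 + 6 = 11.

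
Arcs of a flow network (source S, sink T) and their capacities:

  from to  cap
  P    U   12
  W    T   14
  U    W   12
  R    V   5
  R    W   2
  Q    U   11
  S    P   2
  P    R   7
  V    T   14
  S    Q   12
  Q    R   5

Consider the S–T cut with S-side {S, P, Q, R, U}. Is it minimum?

Given cut capacity: 5 + 2 + 12 = 19.
Augment S→P→R→V→T: bottleneck 2, flow now 2.
Augment S→Q→R→V→T: bottleneck 3, flow now 5.
Augment S→Q→R→W→T: bottleneck 2, flow now 7.
Augment S→Q→U→W→T: bottleneck 7, flow now 14.
No augmenting path remains; maximum flow = 14.
In the residual graph, reachable from S: {S}.
Min-cut edges: S→P (2), S→Q (12); capacity 2 + 12 = 14.
Cut capacity 19 exceeds the max flow 14, so it is not minimum.

No — its capacity is 19, but the minimum cut has capacity 14.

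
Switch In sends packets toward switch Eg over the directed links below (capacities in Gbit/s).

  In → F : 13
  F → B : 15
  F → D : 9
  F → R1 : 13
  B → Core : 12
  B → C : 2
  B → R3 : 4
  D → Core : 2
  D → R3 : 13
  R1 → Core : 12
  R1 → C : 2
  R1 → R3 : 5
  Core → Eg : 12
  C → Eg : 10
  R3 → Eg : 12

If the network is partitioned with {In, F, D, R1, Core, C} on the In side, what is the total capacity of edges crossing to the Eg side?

Edges leaving {In, F, D, R1, Core, C}: F→B (15), D→R3 (13), R1→R3 (5), Core→Eg (12), C→Eg (10).
Cut capacity = 15 + 13 + 5 + 12 + 10 = 55.

55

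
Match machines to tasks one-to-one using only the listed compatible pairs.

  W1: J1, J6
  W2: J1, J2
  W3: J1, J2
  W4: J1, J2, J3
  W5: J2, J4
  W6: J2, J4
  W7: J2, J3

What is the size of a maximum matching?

Unit-capacity flow: source→left, listed edges, right→sink; max matching = max flow.
Augmenting path W1→J1 (+1); matched 1.
Augmenting path W2→J2 (+1); matched 2.
Augmenting path W4→J3 (+1); matched 3.
Augmenting path W5→J4 (+1); matched 4.
Augmenting path W3→J1→W1→J6 (+1); matched 5.
No augmenting path remains; maximum matching = 5.
König certificate: {W1, J1, J2, J3, J4} is a vertex cover of size 5 (every listed pair touches it), so no matching can be larger.

5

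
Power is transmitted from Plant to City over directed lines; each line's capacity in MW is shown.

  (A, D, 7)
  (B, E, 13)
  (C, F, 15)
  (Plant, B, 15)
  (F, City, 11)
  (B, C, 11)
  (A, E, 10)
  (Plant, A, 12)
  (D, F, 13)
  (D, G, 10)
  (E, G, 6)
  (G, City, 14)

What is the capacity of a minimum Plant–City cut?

Augment Plant→A→D→F→City: bottleneck 7, flow now 7.
Augment Plant→A→E→G→City: bottleneck 5, flow now 12.
Augment Plant→B→C→F→City: bottleneck 4, flow now 16.
Augment Plant→B→E→G→City: bottleneck 1, flow now 17.
Augment Plant→B→C→F→D→G→City: bottleneck 7, flow now 24. (uses reverse residual edge)
No augmenting path remains; maximum flow = 24.
By max-flow min-cut, the minimum cut capacity equals the max flow.
In the residual graph, reachable from Plant: {Plant, A, B, E}.
Min-cut edges: A→D (7), B→C (11), E→G (6); capacity 7 + 11 + 6 = 24.

24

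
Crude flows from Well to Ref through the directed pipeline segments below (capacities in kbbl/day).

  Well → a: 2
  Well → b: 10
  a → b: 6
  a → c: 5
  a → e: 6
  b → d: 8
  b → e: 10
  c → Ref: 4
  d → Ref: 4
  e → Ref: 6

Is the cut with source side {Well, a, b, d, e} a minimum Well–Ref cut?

Given cut capacity: 5 + 4 + 6 = 15.
Augment Well→a→c→Ref: bottleneck 2, flow now 2.
Augment Well→b→d→Ref: bottleneck 4, flow now 6.
Augment Well→b→e→Ref: bottleneck 6, flow now 12.
No augmenting path remains; maximum flow = 12.
In the residual graph, reachable from Well: {Well}.
Min-cut edges: Well→a (2), Well→b (10); capacity 2 + 10 = 12.
Cut capacity 15 exceeds the max flow 12, so it is not minimum.

No — its capacity is 15, but the minimum cut has capacity 12.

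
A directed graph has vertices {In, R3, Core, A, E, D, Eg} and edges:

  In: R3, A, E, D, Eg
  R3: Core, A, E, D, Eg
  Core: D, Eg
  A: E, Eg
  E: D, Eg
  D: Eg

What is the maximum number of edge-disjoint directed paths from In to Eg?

5

Assign every edge capacity 1; by Menger, the answer equals the max flow.
Path In→Eg (+1); total 1.
Path In→R3→Eg (+1); total 2.
Path In→A→Eg (+1); total 3.
Path In→E→Eg (+1); total 4.
Path In→D→Eg (+1); total 5.
No residual In→Eg path; max flow = 5.
Certifying cut of size 5: {In→A, In→D, In→E, In→Eg, In→R3}.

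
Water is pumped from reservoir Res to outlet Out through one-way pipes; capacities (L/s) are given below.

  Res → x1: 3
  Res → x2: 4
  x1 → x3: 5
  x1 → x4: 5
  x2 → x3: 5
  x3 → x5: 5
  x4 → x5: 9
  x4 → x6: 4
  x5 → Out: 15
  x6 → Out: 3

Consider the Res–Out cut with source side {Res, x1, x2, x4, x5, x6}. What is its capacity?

28

Edges leaving {Res, x1, x2, x4, x5, x6}: x1→x3 (5), x2→x3 (5), x5→Out (15), x6→Out (3).
Cut capacity = 5 + 5 + 15 + 3 = 28.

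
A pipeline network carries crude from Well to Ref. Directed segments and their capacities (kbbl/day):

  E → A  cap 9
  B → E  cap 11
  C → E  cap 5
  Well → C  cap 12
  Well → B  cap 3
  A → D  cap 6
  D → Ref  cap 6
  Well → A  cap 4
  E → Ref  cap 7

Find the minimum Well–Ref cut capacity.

12

Augment Well→A→D→Ref: bottleneck 4, flow now 4.
Augment Well→B→E→Ref: bottleneck 3, flow now 7.
Augment Well→C→E→Ref: bottleneck 4, flow now 11.
Augment Well→C→E→A→D→Ref: bottleneck 1, flow now 12.
No augmenting path remains; maximum flow = 12.
By max-flow min-cut, the minimum cut capacity equals the max flow.
In the residual graph, reachable from Well: {Well, C}.
Min-cut edges: Well→A (4), Well→B (3), C→E (5); capacity 4 + 3 + 5 = 12.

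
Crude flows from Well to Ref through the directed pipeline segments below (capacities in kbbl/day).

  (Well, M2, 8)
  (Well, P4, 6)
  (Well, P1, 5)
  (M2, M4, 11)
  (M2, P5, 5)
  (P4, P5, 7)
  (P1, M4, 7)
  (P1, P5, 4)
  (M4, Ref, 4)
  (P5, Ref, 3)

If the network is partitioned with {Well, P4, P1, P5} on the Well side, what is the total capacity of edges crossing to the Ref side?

18

Edges leaving {Well, P4, P1, P5}: Well→M2 (8), P1→M4 (7), P5→Ref (3).
Cut capacity = 8 + 7 + 3 = 18.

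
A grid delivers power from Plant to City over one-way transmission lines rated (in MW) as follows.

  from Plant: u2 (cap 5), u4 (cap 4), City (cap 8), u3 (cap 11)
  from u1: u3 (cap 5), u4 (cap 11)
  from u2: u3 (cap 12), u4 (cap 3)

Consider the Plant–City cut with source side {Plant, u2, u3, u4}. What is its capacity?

8

Edges leaving {Plant, u2, u3, u4}: Plant→City (8).
Cut capacity = 8 = 8.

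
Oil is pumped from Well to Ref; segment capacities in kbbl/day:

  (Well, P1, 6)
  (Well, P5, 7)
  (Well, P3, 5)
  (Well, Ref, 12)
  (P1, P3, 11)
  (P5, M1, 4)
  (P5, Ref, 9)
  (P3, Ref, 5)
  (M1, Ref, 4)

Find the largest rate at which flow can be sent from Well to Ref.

Augment Well→Ref: bottleneck 12, flow now 12.
Augment Well→P5→Ref: bottleneck 7, flow now 19.
Augment Well→P3→Ref: bottleneck 5, flow now 24.
No augmenting path remains; maximum flow = 24.
In the residual graph, reachable from Well: {Well, P1, P3}.
Min-cut edges: Well→P5 (7), Well→Ref (12), P3→Ref (5); capacity 7 + 12 + 5 = 24.
This cut is saturated, so no flow can exceed 24.

24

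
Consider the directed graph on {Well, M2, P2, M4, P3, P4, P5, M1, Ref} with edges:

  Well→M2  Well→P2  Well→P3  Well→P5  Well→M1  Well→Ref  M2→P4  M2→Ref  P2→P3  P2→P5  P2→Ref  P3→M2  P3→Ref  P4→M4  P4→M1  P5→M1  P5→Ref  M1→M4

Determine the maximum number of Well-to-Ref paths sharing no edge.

Assign every edge capacity 1; by Menger, the answer equals the max flow.
Path Well→Ref (+1); total 1.
Path Well→M2→Ref (+1); total 2.
Path Well→P2→Ref (+1); total 3.
Path Well→P3→Ref (+1); total 4.
Path Well→P5→Ref (+1); total 5.
No residual Well→Ref path; max flow = 5.
Certifying cut of size 5: {Well→M2, Well→P2, Well→P3, Well→P5, Well→Ref}.

5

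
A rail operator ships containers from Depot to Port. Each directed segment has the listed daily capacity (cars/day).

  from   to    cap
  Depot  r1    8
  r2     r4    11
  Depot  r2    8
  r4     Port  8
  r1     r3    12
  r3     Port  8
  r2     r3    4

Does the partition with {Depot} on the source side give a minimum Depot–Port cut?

Yes — it is a minimum cut (capacity 16).

Given cut capacity: 8 + 8 = 16.
Augment Depot→r1→r3→Port: bottleneck 8, flow now 8.
Augment Depot→r2→r4→Port: bottleneck 8, flow now 16.
No augmenting path remains; maximum flow = 16.
Cut capacity 16 equals the max flow, so it is a minimum cut.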